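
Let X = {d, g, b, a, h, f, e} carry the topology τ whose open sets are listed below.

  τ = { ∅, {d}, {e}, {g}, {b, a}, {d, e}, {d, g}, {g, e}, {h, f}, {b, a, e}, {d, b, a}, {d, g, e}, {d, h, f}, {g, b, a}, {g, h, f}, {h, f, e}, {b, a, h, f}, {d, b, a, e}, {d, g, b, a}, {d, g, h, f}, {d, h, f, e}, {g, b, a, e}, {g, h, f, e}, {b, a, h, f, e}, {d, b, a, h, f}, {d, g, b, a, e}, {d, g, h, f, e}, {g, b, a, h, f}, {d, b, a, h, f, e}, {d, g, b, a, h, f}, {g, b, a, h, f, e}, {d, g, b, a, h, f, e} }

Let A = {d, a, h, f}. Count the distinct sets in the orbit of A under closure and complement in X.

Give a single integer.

6

cl via duality: int({g, b, e}) = {g, e}, so X∖{g, e} = {d, b, a, h, f}
Write k for closure, c for complement:
  1. A     = {d, a, h, f}
  2. kA    = {d, b, a, h, f}
  3. cA    = {g, b, e}
  4. ckA   = {g, e}
  5. kcA   = {g, b, a, e}
  6. ckcA  = {d, h, f}
applying k or c yields no new set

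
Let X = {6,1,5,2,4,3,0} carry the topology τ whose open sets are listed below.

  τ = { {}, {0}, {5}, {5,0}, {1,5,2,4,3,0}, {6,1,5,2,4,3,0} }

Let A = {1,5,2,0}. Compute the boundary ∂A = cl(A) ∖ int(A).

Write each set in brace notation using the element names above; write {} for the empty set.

{6,1,2,4,3}

open subsets of A: {}, {5}, {0}, {5,0}; so int(A) = {5,0}
closure: X∖int(X∖A) = X∖{} = {6,1,5,2,4,3,0}
∂A = {6,1,5,2,4,3,0} minus {5,0} = {6,1,2,4,3}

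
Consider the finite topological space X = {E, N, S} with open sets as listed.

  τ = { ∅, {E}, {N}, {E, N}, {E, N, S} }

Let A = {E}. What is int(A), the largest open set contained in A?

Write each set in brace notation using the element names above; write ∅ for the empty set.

{E}

interior: largest open inside A is {E} (from ∅, {E})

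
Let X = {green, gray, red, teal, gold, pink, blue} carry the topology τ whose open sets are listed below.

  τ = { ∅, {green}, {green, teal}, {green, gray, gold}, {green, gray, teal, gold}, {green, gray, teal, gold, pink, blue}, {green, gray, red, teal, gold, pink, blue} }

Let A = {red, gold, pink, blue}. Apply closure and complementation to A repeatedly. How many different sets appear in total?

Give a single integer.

6

closure: X∖int(X∖A) = X∖{green, teal} = {gray, red, gold, pink, blue}
Let k=closure and c=complement:
  1. A     = {red, gold, pink, blue}
  2. kA    = {gray, red, gold, pink, blue}
  3. cA    = {green, gray, teal}
  4. ckA   = {green, teal}
  5. kcA   = {green, gray, red, teal, gold, pink, blue}
  6. ckcA  = ∅
— saturated at 6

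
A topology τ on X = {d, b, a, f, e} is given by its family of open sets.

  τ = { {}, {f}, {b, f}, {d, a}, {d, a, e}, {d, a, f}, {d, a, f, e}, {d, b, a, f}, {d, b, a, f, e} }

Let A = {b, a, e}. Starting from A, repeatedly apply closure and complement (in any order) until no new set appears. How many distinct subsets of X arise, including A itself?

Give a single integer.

8

closure: X∖int(X∖A) = X∖{f} = {d, b, a, e}
Let k=closure and c=complement:
  1. A     = {b, a, e}
  2. kA    = {d, b, a, e}
  3. cA    = {d, f}
  4. ckA   = {f}
  5. kcA   = {d, b, a, f, e}
  6. kckA  = {b, f}
  7. ckcA  = {}
  8. ckckA = {d, a, e}
— saturated at 8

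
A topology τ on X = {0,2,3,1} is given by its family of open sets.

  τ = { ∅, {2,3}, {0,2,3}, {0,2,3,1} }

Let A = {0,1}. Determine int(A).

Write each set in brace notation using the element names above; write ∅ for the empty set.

∅

open subsets of A: ∅; so int(A) = ∅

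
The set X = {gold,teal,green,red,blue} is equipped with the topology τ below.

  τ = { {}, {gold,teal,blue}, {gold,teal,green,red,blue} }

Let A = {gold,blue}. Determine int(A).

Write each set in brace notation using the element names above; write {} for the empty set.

{}

U open, U⊆A: {}. int(A) = ⋃ = {}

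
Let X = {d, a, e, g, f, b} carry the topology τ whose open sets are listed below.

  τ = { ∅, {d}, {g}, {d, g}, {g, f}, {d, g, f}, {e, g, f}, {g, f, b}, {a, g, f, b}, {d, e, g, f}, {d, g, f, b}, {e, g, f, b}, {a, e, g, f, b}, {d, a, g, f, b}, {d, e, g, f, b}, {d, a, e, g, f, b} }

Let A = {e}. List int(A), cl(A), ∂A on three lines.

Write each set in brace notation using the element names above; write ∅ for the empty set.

U open, U⊆A: ∅. int(A) = ⋃ = ∅
X∖A={d, a, g, f, b}, int(X∖A)={d, a, g, f, b}, hence cl(A)={e}
∂A: remove int from cl → {e}

int(A) = ∅
cl(A)  = {e}
∂A     = {e}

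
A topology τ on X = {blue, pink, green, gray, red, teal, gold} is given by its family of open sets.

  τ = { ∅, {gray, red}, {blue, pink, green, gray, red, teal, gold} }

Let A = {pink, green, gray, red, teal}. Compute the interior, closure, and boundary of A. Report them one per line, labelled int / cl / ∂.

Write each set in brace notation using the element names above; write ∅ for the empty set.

opens ⊆ A: ∅, {gray, red}; union → int = {gray, red}
complement {blue, gold}; its interior ∅; cl(A) = X∖∅ = {blue, pink, green, gray, red, teal, gold}
boundary = {blue, pink, green, gray, red, teal, gold} ∖ {gray, red} = {blue, pink, green, teal, gold}

int(A) = {gray, red}
cl(A)  = {blue, pink, green, gray, red, teal, gold}
∂A     = {blue, pink, green, teal, gold}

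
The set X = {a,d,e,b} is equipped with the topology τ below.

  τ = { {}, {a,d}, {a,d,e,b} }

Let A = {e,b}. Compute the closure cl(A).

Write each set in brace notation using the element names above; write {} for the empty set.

{e,b}

closure: X∖int(X∖A) = X∖{a,d} = {e,b}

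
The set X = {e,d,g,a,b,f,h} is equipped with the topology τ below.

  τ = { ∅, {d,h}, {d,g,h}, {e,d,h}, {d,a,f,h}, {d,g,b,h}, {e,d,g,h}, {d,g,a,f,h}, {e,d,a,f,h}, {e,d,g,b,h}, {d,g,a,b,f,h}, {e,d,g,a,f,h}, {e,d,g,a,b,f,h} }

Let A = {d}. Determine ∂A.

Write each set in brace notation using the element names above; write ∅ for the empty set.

open subsets of A: ∅; so int(A) = ∅
closure: X∖int(X∖A) = X∖∅ = {e,d,g,a,b,f,h}
∂A = {e,d,g,a,b,f,h} minus ∅ = {e,d,g,a,b,f,h}

{e,d,g,a,b,f,h}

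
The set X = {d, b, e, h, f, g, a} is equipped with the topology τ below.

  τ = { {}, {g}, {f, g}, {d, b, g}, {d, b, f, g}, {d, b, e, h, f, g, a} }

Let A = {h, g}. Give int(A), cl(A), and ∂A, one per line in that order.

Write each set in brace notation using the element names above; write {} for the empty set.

int(A) = {g}
cl(A)  = {d, b, e, h, f, g, a}
∂A     = {d, b, e, h, f, a}

open subsets of A: {}, {g}; so int(A) = {g}
closure: X∖int(X∖A) = X∖{} = {d, b, e, h, f, g, a}
∂A = {d, b, e, h, f, g, a} minus {g} = {d, b, e, h, f, a}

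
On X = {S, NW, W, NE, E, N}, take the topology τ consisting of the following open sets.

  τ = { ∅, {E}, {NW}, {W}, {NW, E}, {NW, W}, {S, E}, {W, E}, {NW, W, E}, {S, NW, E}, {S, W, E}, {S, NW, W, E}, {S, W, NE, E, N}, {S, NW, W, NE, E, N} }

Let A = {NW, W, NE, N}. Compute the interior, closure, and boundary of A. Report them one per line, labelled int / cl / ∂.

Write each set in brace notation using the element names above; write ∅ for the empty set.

interior: largest open inside A is {NW, W} (from ∅, {NW}, {W}, {NW, W})
cl via duality: int({S, E}) = {S, E}, so X∖{S, E} = {NW, W, NE, N}
cl∖int = {NE, N}

int(A) = {NW, W}
cl(A)  = {NW, W, NE, N}
∂A     = {NE, N}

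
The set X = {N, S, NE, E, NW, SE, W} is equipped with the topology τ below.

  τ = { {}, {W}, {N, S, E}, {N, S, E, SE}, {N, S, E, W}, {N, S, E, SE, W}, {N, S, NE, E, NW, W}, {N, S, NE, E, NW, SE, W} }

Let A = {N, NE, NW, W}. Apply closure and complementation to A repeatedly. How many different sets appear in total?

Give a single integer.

8

cl via duality: int({S, E, SE}) = {}, so X∖{} = {N, S, NE, E, NW, SE, W}
Write k for closure, c for complement:
  1. A     = {N, NE, NW, W}
  2. kA    = {N, S, NE, E, NW, SE, W}
  3. cA    = {S, E, SE}
  4. ckA   = {}
  5. kcA   = {N, S, NE, E, NW, SE}
  6. ckcA  = {W}
  7. kckcA = {NE, NW, W}
  8. ckckcA = {N, S, E, SE}
applying k or c yields no new set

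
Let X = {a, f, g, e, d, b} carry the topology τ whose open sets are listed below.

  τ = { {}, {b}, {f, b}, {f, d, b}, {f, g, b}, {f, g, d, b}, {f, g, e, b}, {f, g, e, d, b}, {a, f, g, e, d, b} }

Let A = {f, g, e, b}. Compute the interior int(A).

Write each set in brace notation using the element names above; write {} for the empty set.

open subsets of A: {}, {b}, {f, b}, {f, g, b}, {f, g, e, b}; so int(A) = {f, g, e, b}

{f, g, e, b}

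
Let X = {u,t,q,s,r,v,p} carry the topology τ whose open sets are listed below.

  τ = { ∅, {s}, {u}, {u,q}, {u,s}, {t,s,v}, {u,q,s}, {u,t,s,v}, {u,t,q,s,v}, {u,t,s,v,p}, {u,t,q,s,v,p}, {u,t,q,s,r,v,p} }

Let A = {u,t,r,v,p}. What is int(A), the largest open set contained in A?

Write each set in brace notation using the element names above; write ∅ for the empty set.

{u}

open subsets of A: ∅, {u}; so int(A) = {u}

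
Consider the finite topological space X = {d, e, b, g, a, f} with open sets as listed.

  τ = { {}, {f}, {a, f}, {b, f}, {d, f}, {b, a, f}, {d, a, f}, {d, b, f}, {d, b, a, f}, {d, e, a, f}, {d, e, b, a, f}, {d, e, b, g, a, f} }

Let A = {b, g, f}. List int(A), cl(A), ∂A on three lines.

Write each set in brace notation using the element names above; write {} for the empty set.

int(A) = {b, f}
cl(A)  = {d, e, b, g, a, f}
∂A     = {d, e, g, a}

open subsets of A: {}, {f}, {b, f}; so int(A) = {b, f}
closure: X∖int(X∖A) = X∖{} = {d, e, b, g, a, f}
∂A = {d, e, b, g, a, f} minus {b, f} = {d, e, g, a}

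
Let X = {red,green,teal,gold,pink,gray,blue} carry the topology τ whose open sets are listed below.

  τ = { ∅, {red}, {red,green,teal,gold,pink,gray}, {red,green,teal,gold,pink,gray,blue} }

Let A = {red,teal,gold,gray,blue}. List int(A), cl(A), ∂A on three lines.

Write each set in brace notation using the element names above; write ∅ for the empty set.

int(A) = {red}
cl(A)  = {red,green,teal,gold,pink,gray,blue}
∂A     = {green,teal,gold,pink,gray,blue}

U open, U⊆A: ∅, {red}. int(A) = ⋃ = {red}
X∖A={green,pink}, int(X∖A)=∅, hence cl(A)={red,green,teal,gold,pink,gray,blue}
∂A: remove int from cl → {green,teal,gold,pink,gray,blue}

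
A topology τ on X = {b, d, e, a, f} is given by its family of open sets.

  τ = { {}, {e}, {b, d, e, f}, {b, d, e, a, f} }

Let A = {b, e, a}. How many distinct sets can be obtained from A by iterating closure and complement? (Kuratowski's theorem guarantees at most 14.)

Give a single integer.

closure: X∖int(X∖A) = X∖{} = {b, d, e, a, f}
Let k=closure and c=complement:
  1. A     = {b, e, a}
  2. kA    = {b, d, e, a, f}
  3. cA    = {d, f}
  4. ckA   = {}
  5. kcA   = {b, d, a, f}
  6. ckcA  = {e}
— saturated at 6

6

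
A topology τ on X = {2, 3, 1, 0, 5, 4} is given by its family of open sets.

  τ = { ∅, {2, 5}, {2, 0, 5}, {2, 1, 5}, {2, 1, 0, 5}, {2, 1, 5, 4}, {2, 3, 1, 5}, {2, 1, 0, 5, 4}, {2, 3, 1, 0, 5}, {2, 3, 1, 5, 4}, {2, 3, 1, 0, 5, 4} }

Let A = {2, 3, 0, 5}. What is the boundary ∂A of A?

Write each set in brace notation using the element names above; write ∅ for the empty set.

open subsets of A: ∅, {2, 5}, {2, 0, 5}; so int(A) = {2, 0, 5}
closure: X∖int(X∖A) = X∖∅ = {2, 3, 1, 0, 5, 4}
∂A = {2, 3, 1, 0, 5, 4} minus {2, 0, 5} = {3, 1, 4}

{3, 1, 4}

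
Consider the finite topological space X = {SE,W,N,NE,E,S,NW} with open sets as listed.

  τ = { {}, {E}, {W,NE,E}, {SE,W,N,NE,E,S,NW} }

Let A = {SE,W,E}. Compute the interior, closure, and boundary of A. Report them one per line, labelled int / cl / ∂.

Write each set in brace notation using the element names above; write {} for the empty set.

int(A) = {E}
cl(A)  = {SE,W,N,NE,E,S,NW}
∂A     = {SE,W,N,NE,S,NW}

interior: largest open inside A is {E} (from {}, {E})
cl via duality: int({N,NE,S,NW}) = {}, so X∖{} = {SE,W,N,NE,E,S,NW}
cl∖int = {SE,W,N,NE,S,NW}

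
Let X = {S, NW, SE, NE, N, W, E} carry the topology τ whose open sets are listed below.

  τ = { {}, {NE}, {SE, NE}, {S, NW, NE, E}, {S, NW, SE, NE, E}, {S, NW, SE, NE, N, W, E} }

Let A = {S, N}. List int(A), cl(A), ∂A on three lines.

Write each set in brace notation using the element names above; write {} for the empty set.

U open, U⊆A: {}. int(A) = ⋃ = {}
X∖A={NW, SE, NE, W, E}, int(X∖A)={SE, NE}, hence cl(A)={S, NW, N, W, E}
∂A: remove int from cl → {S, NW, N, W, E}

int(A) = {}
cl(A)  = {S, NW, N, W, E}
∂A     = {S, NW, N, W, E}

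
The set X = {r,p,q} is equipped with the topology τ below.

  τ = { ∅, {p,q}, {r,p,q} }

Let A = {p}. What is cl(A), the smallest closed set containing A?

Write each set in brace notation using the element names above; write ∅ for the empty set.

{r,p,q}

complement {r,q}; its interior ∅; cl(A) = X∖∅ = {r,p,q}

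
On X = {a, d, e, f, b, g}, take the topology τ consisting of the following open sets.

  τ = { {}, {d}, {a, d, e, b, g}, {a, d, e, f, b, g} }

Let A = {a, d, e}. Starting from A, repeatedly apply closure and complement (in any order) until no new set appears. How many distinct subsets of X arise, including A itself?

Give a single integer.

6

complement {f, b, g}; its interior {}; cl(A) = X∖{} = {a, d, e, f, b, g}
With k = closure, c = complement:
  1. A     = {a, d, e}
  2. kA    = {a, d, e, f, b, g}
  3. cA    = {f, b, g}
  4. ckA   = {}
  5. kcA   = {a, e, f, b, g}
  6. ckcA  = {d}
k, c of each give nothing new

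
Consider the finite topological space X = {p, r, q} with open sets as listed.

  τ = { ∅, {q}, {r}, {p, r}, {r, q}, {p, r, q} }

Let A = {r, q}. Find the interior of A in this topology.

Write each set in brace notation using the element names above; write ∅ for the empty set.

{r, q}

U open, U⊆A: ∅, {q}, {r}, {r, q}. int(A) = ⋃ = {r, q}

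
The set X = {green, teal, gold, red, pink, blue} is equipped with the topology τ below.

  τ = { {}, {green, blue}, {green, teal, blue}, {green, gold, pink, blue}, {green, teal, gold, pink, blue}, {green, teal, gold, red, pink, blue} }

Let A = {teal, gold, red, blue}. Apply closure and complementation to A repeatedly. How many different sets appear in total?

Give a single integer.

complement {green, pink}; its interior {}; cl(A) = X∖{} = {green, teal, gold, red, pink, blue}
With k = closure, c = complement:
  1. A     = {teal, gold, red, blue}
  2. kA    = {green, teal, gold, red, pink, blue}
  3. cA    = {green, pink}
  4. ckA   = {}
k, c of each give nothing new

4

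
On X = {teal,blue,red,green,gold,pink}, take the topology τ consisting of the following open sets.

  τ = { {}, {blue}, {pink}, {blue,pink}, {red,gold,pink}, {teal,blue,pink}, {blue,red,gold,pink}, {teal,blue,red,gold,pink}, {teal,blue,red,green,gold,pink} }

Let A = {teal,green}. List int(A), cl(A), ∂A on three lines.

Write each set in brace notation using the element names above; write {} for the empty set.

int(A) = {}
cl(A)  = {teal,green}
∂A     = {teal,green}

interior: largest open inside A is {} (from {})
cl via duality: int({blue,red,gold,pink}) = {blue,red,gold,pink}, so X∖{blue,red,gold,pink} = {teal,green}
cl∖int = {teal,green}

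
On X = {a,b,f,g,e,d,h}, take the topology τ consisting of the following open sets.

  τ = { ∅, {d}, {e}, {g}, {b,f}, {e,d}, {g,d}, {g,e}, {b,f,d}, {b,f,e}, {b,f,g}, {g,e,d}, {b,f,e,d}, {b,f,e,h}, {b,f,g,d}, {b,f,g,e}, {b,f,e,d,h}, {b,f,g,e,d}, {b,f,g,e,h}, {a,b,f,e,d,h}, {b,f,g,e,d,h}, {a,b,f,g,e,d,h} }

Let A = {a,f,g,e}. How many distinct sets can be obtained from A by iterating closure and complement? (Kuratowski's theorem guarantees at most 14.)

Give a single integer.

closure: X∖int(X∖A) = X∖{d} = {a,b,f,g,e,h}
Let k=closure and c=complement:
  1. A     = {a,f,g,e}
  2. kA    = {a,b,f,g,e,h}
  3. cA    = {b,d,h}
  4. ckA   = {d}
  5. kcA   = {a,b,f,d,h}
  6. kckA  = {a,d}
  7. ckcA  = {g,e}
  8. ckckA = {b,f,g,e,h}
  9. kckcA = {a,g,e,h}
  10. ckckcA = {b,f,d}
— saturated at 10

10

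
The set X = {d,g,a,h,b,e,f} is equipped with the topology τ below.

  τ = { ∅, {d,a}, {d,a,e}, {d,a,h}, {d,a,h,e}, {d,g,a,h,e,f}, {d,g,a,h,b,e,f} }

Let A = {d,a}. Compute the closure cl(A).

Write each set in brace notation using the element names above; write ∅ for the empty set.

{d,g,a,h,b,e,f}

closure: X∖int(X∖A) = X∖∅ = {d,g,a,h,b,e,f}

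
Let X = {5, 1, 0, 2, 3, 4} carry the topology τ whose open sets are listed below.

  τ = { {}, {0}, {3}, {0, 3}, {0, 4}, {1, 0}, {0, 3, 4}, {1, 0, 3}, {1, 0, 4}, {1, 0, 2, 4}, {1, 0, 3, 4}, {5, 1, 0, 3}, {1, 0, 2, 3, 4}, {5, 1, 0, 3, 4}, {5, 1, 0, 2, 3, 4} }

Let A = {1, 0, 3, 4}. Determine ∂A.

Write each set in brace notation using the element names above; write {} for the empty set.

{5, 2}

open subsets of A: {}, {0}, {3}, {0, 3}, {0, 4}, {1, 0}, {1, 0, 3}, {0, 3, 4}, {1, 0, 4}, {1, 0, 3, 4}; so int(A) = {1, 0, 3, 4}
closure: X∖int(X∖A) = X∖{} = {5, 1, 0, 2, 3, 4}
∂A = {5, 1, 0, 2, 3, 4} minus {1, 0, 3, 4} = {5, 2}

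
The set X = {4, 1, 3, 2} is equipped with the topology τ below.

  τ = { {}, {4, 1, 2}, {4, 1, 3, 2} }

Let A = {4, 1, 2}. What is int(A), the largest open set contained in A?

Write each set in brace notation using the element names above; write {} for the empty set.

interior: largest open inside A is {4, 1, 2} (from {}, {4, 1, 2})

{4, 1, 2}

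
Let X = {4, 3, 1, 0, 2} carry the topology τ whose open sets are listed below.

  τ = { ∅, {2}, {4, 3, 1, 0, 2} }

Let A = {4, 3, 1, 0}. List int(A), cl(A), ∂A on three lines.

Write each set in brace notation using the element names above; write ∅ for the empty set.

open subsets of A: ∅; so int(A) = ∅
closure: X∖int(X∖A) = X∖{2} = {4, 3, 1, 0}
∂A = {4, 3, 1, 0} minus ∅ = {4, 3, 1, 0}

int(A) = ∅
cl(A)  = {4, 3, 1, 0}
∂A     = {4, 3, 1, 0}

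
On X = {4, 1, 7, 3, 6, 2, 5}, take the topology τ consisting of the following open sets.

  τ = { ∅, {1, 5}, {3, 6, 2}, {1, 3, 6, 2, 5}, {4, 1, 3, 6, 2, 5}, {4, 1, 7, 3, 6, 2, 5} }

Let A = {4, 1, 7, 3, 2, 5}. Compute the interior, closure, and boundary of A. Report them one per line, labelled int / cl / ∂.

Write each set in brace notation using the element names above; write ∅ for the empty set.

int(A) = {1, 5}
cl(A)  = {4, 1, 7, 3, 6, 2, 5}
∂A     = {4, 7, 3, 6, 2}

open subsets of A: ∅, {1, 5}; so int(A) = {1, 5}
closure: X∖int(X∖A) = X∖∅ = {4, 1, 7, 3, 6, 2, 5}
∂A = {4, 1, 7, 3, 6, 2, 5} minus {1, 5} = {4, 7, 3, 6, 2}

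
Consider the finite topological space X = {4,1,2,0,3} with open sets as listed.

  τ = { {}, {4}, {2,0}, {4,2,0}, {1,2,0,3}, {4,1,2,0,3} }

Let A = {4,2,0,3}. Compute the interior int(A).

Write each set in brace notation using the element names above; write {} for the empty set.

opens ⊆ A: {}, {4}, {2,0}, {4,2,0}; union → int = {4,2,0}

{4,2,0}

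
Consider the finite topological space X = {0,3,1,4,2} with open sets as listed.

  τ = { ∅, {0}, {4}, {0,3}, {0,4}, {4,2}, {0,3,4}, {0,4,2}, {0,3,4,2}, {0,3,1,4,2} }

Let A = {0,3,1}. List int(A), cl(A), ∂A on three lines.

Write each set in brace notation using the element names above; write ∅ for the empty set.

U open, U⊆A: ∅, {0}, {0,3}. int(A) = ⋃ = {0,3}
X∖A={4,2}, int(X∖A)={4,2}, hence cl(A)={0,3,1}
∂A: remove int from cl → {1}

int(A) = {0,3}
cl(A)  = {0,3,1}
∂A     = {1}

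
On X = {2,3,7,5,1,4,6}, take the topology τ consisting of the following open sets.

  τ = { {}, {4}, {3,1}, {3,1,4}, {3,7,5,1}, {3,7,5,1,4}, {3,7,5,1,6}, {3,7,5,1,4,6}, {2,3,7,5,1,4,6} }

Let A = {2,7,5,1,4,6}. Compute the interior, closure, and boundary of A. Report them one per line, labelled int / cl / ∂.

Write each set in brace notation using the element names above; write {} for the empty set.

interior: largest open inside A is {4} (from {}, {4})
cl via duality: int({3}) = {}, so X∖{} = {2,3,7,5,1,4,6}
cl∖int = {2,3,7,5,1,6}

int(A) = {4}
cl(A)  = {2,3,7,5,1,4,6}
∂A     = {2,3,7,5,1,6}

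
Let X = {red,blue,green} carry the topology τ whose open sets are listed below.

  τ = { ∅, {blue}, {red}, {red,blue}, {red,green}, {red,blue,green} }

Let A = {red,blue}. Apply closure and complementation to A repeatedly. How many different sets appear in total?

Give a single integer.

cl via duality: int({green}) = ∅, so X∖∅ = {red,blue,green}
Write k for closure, c for complement:
  1. A     = {red,blue}
  2. kA    = {red,blue,green}
  3. cA    = {green}
  4. ckA   = ∅
applying k or c yields no new set

4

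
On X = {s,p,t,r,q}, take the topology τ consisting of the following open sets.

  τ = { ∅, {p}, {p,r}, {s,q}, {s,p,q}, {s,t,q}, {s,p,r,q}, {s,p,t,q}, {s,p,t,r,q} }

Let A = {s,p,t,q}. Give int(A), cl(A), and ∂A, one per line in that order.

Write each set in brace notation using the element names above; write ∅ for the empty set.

opens ⊆ A: ∅, {p}, {s,q}, {s,t,q}, {s,p,q}, {s,p,t,q}; union → int = {s,p,t,q}
complement {r}; its interior ∅; cl(A) = X∖∅ = {s,p,t,r,q}
boundary = {s,p,t,r,q} ∖ {s,p,t,q} = {r}

int(A) = {s,p,t,q}
cl(A)  = {s,p,t,r,q}
∂A     = {r}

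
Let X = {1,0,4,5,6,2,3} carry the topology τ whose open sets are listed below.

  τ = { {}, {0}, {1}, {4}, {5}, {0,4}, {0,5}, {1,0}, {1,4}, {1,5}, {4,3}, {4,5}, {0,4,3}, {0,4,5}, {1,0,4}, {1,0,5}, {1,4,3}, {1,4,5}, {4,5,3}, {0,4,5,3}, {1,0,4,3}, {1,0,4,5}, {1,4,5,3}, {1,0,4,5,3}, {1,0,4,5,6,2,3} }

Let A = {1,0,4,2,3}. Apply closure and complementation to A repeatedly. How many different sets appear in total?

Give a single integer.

complement {5,6}; its interior {5}; cl(A) = X∖{5} = {1,0,4,6,2,3}
With k = closure, c = complement:
  1. A     = {1,0,4,2,3}
  2. kA    = {1,0,4,6,2,3}
  3. cA    = {5,6}
  4. ckA   = {5}
  5. kcA   = {5,6,2}
  6. ckcA  = {1,0,4,3}
k, c of each give nothing new

6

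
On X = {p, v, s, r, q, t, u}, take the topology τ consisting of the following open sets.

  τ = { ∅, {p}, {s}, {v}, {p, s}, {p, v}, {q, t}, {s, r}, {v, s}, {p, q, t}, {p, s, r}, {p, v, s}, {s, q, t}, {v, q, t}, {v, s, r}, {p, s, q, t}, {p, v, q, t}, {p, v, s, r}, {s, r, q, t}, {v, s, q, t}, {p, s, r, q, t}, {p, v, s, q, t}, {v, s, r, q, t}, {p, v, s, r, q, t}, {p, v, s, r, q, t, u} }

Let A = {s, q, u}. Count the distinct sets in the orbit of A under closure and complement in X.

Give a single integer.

cl via duality: int({p, v, r, t}) = {p, v}, so X∖{p, v} = {s, r, q, t, u}
Write k for closure, c for complement:
  1. A     = {s, q, u}
  2. kA    = {s, r, q, t, u}
  3. cA    = {p, v, r, t}
  4. ckA   = {p, v}
  5. kcA   = {p, v, r, q, t, u}
  6. kckA  = {p, v, u}
  7. ckcA  = {s}
  8. ckckA = {s, r, q, t}
  9. kckcA = {s, r, u}
  10. ckckcA = {p, v, q, t}
  11. kckckcA = {p, v, q, t, u}
  12. ckckckcA = {s, r}
applying k or c yields no new set

12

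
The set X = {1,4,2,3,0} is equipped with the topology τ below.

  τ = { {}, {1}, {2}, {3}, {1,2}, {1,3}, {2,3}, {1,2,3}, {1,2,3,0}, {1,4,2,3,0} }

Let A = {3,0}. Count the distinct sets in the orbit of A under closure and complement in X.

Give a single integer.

6

complement {1,4,2}; its interior {1,2}; cl(A) = X∖{1,2} = {4,3,0}
With k = closure, c = complement:
  1. A     = {3,0}
  2. kA    = {4,3,0}
  3. cA    = {1,4,2}
  4. ckA   = {1,2}
  5. kcA   = {1,4,2,0}
  6. ckcA  = {3}
k, c of each give nothing new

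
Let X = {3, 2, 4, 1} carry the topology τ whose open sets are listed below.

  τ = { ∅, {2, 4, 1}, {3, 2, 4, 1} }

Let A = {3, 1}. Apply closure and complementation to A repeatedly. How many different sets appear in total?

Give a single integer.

4

cl via duality: int({2, 4}) = ∅, so X∖∅ = {3, 2, 4, 1}
Write k for closure, c for complement:
  1. A     = {3, 1}
  2. kA    = {3, 2, 4, 1}
  3. cA    = {2, 4}
  4. ckA   = ∅
applying k or c yields no new set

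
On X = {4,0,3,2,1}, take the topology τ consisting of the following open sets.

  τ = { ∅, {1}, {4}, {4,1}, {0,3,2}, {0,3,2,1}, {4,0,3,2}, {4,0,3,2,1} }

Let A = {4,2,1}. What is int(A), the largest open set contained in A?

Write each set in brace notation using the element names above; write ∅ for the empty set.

{4,1}

interior: largest open inside A is {4,1} (from ∅, {4}, {1}, {4,1})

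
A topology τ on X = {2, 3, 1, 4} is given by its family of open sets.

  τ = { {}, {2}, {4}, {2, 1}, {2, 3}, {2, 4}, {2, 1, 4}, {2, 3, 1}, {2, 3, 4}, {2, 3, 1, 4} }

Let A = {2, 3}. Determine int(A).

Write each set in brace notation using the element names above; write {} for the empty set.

opens ⊆ A: {}, {2}, {2, 3}; union → int = {2, 3}

{2, 3}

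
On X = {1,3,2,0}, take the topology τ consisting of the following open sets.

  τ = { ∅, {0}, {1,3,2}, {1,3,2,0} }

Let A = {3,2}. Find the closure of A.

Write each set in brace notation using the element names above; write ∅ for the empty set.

{1,3,2}

X∖A={1,0}, int(X∖A)={0}, hence cl(A)={1,3,2}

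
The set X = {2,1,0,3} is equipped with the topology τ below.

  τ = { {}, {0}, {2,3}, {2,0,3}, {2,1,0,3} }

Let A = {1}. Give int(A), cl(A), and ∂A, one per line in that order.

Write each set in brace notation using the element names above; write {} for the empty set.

U open, U⊆A: {}. int(A) = ⋃ = {}
X∖A={2,0,3}, int(X∖A)={2,0,3}, hence cl(A)={1}
∂A: remove int from cl → {1}

int(A) = {}
cl(A)  = {1}
∂A     = {1}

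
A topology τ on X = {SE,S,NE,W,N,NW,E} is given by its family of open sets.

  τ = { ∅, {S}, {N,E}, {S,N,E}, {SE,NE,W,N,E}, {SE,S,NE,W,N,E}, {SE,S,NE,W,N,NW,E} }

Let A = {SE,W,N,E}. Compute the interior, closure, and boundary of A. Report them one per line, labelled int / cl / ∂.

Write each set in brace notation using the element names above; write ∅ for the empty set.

int(A) = {N,E}
cl(A)  = {SE,NE,W,N,NW,E}
∂A     = {SE,NE,W,NW}

interior: largest open inside A is {N,E} (from ∅, {N,E})
cl via duality: int({S,NE,NW}) = {S}, so X∖{S} = {SE,NE,W,N,NW,E}
cl∖int = {SE,NE,W,NW}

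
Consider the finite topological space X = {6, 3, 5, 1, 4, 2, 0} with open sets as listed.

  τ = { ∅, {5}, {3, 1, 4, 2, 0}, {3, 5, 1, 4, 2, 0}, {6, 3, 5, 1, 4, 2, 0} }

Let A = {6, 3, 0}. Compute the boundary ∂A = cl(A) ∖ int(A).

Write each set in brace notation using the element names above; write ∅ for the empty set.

{6, 3, 1, 4, 2, 0}

U open, U⊆A: ∅. int(A) = ⋃ = ∅
X∖A={5, 1, 4, 2}, int(X∖A)={5}, hence cl(A)={6, 3, 1, 4, 2, 0}
∂A: remove int from cl → {6, 3, 1, 4, 2, 0}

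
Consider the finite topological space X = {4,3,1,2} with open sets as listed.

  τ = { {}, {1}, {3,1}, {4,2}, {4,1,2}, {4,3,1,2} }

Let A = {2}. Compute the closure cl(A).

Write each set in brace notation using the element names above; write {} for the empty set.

{4,2}

X∖A={4,3,1}, int(X∖A)={3,1}, hence cl(A)={4,2}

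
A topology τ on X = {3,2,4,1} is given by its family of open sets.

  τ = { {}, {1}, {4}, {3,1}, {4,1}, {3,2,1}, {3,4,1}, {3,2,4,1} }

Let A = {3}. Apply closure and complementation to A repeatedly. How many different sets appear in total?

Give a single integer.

6

X∖A={2,4,1}, int(X∖A)={4,1}, hence cl(A)={3,2}
Orbit (k=closure, c=complement):
  1. A     = {3}
  2. kA    = {3,2}
  3. cA    = {2,4,1}
  4. ckA   = {4,1}
  5. kcA   = {3,2,4,1}
  6. ckcA  = {}
(closed under both — stop)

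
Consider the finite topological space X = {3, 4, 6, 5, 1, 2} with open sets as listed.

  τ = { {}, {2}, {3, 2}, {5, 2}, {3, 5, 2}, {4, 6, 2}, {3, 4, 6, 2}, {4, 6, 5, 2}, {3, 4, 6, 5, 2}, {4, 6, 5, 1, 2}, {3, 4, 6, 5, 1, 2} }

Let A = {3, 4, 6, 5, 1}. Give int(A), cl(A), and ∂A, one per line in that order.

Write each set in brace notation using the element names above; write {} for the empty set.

open subsets of A: {}; so int(A) = {}
closure: X∖int(X∖A) = X∖{2} = {3, 4, 6, 5, 1}
∂A = {3, 4, 6, 5, 1} minus {} = {3, 4, 6, 5, 1}

int(A) = {}
cl(A)  = {3, 4, 6, 5, 1}
∂A     = {3, 4, 6, 5, 1}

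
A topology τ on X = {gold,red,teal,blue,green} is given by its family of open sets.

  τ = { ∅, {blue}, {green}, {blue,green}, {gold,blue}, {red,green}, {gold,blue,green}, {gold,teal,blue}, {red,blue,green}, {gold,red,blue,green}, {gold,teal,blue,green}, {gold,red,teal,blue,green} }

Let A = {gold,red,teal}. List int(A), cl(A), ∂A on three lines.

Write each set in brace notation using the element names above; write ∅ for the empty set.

int(A) = ∅
cl(A)  = {gold,red,teal}
∂A     = {gold,red,teal}

U open, U⊆A: ∅. int(A) = ⋃ = ∅
X∖A={blue,green}, int(X∖A)={blue,green}, hence cl(A)={gold,red,teal}
∂A: remove int from cl → {gold,red,teal}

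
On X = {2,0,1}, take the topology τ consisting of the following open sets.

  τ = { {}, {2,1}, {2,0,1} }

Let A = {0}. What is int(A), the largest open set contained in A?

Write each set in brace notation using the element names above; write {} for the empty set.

{}

opens ⊆ A: {}; union → int = {}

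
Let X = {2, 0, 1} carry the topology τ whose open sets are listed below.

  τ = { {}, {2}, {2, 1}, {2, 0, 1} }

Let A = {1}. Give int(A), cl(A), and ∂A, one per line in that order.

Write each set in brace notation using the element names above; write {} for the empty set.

open subsets of A: {}; so int(A) = {}
closure: X∖int(X∖A) = X∖{2} = {0, 1}
∂A = {0, 1} minus {} = {0, 1}

int(A) = {}
cl(A)  = {0, 1}
∂A     = {0, 1}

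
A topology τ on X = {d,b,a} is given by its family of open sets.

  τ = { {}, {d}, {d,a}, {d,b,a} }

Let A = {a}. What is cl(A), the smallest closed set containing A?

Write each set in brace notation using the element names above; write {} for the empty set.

cl via duality: int({d,b}) = {d}, so X∖{d} = {b,a}

{b,a}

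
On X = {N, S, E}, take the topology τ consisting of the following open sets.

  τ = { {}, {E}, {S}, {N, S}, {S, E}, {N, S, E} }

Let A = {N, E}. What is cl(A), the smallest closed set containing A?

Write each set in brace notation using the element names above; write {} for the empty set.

{N, E}

closure: X∖int(X∖A) = X∖{S} = {N, E}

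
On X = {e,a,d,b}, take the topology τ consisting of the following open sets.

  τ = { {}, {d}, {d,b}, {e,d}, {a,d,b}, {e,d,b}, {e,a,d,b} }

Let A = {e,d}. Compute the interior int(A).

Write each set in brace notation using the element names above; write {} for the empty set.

{e,d}

interior: largest open inside A is {e,d} (from {}, {d}, {e,d})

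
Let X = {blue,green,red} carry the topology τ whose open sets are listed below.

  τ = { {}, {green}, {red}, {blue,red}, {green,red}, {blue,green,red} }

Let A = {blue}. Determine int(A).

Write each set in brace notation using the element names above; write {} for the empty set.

opens ⊆ A: {}; union → int = {}

{}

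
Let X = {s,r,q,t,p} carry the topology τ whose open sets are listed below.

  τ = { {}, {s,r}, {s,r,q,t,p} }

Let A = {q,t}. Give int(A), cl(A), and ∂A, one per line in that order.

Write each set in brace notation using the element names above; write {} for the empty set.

int(A) = {}
cl(A)  = {q,t,p}
∂A     = {q,t,p}

opens ⊆ A: {}; union → int = {}
complement {s,r,p}; its interior {s,r}; cl(A) = X∖{s,r} = {q,t,p}
boundary = {q,t,p} ∖ {} = {q,t,p}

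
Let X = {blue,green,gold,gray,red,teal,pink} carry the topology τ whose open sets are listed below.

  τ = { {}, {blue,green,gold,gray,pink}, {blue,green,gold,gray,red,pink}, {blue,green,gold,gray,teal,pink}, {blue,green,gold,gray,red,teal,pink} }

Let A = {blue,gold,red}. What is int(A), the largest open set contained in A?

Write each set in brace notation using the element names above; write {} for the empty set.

{}

U open, U⊆A: {}. int(A) = ⋃ = {}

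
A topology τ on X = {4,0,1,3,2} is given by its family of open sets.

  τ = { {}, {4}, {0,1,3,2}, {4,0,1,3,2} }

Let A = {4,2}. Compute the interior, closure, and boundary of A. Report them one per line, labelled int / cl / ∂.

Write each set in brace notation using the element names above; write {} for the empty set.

U open, U⊆A: {}, {4}. int(A) = ⋃ = {4}
X∖A={0,1,3}, int(X∖A)={}, hence cl(A)={4,0,1,3,2}
∂A: remove int from cl → {0,1,3,2}

int(A) = {4}
cl(A)  = {4,0,1,3,2}
∂A     = {0,1,3,2}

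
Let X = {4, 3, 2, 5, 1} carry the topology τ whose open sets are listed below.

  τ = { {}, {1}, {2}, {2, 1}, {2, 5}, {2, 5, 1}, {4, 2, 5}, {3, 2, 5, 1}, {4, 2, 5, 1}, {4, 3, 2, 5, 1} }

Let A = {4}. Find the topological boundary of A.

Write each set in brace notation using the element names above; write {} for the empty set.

{4}

open subsets of A: {}; so int(A) = {}
closure: X∖int(X∖A) = X∖{3, 2, 5, 1} = {4}
∂A = {4} minus {} = {4}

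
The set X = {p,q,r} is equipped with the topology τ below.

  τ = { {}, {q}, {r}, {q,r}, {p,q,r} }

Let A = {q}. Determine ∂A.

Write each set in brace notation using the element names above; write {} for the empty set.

opens ⊆ A: {}, {q}; union → int = {q}
complement {p,r}; its interior {r}; cl(A) = X∖{r} = {p,q}
boundary = {p,q} ∖ {q} = {p}

{p}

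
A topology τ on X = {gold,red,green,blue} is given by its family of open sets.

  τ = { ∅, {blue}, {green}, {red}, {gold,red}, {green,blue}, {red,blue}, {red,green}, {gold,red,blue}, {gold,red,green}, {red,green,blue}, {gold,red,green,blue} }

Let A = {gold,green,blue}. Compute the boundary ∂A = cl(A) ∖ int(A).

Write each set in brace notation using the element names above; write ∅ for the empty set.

open subsets of A: ∅, {green}, {blue}, {green,blue}; so int(A) = {green,blue}
closure: X∖int(X∖A) = X∖{red} = {gold,green,blue}
∂A = {gold,green,blue} minus {green,blue} = {gold}

{gold}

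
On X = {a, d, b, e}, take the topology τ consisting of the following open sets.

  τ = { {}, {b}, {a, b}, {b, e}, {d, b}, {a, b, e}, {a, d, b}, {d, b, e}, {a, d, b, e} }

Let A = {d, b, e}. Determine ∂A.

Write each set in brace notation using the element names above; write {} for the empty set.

open subsets of A: {}, {b}, {b, e}, {d, b}, {d, b, e}; so int(A) = {d, b, e}
closure: X∖int(X∖A) = X∖{} = {a, d, b, e}
∂A = {a, d, b, e} minus {d, b, e} = {a}

{a}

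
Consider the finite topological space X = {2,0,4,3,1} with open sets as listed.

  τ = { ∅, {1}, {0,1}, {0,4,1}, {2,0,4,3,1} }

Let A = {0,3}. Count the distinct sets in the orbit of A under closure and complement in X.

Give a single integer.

6

cl via duality: int({2,4,1}) = {1}, so X∖{1} = {2,0,4,3}
Write k for closure, c for complement:
  1. A     = {0,3}
  2. kA    = {2,0,4,3}
  3. cA    = {2,4,1}
  4. ckA   = {1}
  5. kcA   = {2,0,4,3,1}
  6. ckcA  = ∅
applying k or c yields no new set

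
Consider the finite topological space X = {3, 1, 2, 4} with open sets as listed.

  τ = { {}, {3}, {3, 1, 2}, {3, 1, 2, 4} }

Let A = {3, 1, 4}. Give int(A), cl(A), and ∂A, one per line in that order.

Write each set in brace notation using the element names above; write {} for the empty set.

opens ⊆ A: {}, {3}; union → int = {3}
complement {2}; its interior {}; cl(A) = X∖{} = {3, 1, 2, 4}
boundary = {3, 1, 2, 4} ∖ {3} = {1, 2, 4}

int(A) = {3}
cl(A)  = {3, 1, 2, 4}
∂A     = {1, 2, 4}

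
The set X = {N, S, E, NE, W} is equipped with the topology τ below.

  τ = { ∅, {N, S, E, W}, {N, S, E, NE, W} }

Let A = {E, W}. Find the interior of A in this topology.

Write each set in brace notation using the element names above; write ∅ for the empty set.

opens ⊆ A: ∅; union → int = ∅

∅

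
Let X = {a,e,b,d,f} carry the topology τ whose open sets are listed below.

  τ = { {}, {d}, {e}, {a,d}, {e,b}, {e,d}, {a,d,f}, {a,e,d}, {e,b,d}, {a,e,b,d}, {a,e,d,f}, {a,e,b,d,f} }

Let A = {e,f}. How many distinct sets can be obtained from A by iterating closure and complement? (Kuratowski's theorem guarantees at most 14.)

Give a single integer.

closure: X∖int(X∖A) = X∖{a,d} = {e,b,f}
Let k=closure and c=complement:
  1. A     = {e,f}
  2. kA    = {e,b,f}
  3. cA    = {a,b,d}
  4. ckA   = {a,d}
  5. kcA   = {a,b,d,f}
  6. kckA  = {a,d,f}
  7. ckcA  = {e}
  8. ckckA = {e,b}
— saturated at 8

8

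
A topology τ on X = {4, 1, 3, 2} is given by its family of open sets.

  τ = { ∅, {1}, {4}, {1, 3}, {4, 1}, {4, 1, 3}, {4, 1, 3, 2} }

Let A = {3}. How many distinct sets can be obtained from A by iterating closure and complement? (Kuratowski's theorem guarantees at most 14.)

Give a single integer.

6

cl via duality: int({4, 1, 2}) = {4, 1}, so X∖{4, 1} = {3, 2}
Write k for closure, c for complement:
  1. A     = {3}
  2. kA    = {3, 2}
  3. cA    = {4, 1, 2}
  4. ckA   = {4, 1}
  5. kcA   = {4, 1, 3, 2}
  6. ckcA  = ∅
applying k or c yields no new set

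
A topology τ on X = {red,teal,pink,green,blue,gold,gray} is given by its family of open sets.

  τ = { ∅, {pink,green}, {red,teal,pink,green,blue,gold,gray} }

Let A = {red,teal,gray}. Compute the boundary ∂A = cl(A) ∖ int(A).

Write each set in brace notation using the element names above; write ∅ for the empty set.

opens ⊆ A: ∅; union → int = ∅
complement {pink,green,blue,gold}; its interior {pink,green}; cl(A) = X∖{pink,green} = {red,teal,blue,gold,gray}
boundary = {red,teal,blue,gold,gray} ∖ ∅ = {red,teal,blue,gold,gray}

{red,teal,blue,gold,gray}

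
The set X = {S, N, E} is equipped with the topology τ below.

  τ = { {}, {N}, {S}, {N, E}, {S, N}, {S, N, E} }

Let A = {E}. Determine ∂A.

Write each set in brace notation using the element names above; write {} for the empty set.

{E}

interior: largest open inside A is {} (from {})
cl via duality: int({S, N}) = {S, N}, so X∖{S, N} = {E}
cl∖int = {E}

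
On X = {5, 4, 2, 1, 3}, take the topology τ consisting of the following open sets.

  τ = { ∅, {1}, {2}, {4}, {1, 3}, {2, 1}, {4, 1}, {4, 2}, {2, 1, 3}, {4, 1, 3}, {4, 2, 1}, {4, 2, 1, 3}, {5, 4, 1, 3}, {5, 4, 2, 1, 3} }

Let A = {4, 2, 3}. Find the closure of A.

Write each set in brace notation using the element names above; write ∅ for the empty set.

complement {5, 1}; its interior {1}; cl(A) = X∖{1} = {5, 4, 2, 3}

{5, 4, 2, 3}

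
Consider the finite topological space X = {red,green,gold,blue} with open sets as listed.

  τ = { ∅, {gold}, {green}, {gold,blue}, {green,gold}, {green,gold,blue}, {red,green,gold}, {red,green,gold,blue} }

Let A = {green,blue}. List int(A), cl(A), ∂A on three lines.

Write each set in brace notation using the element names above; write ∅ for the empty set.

int(A) = {green}
cl(A)  = {red,green,blue}
∂A     = {red,blue}

open subsets of A: ∅, {green}; so int(A) = {green}
closure: X∖int(X∖A) = X∖{gold} = {red,green,blue}
∂A = {red,green,blue} minus {green} = {red,blue}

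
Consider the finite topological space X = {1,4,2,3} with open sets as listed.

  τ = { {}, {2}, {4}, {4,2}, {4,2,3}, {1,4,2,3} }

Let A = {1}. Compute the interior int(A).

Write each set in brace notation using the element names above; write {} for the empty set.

U open, U⊆A: {}. int(A) = ⋃ = {}

{}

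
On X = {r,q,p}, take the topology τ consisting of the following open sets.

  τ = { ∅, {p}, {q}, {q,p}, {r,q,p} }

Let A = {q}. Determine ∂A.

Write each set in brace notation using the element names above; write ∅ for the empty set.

open subsets of A: ∅, {q}; so int(A) = {q}
closure: X∖int(X∖A) = X∖{p} = {r,q}
∂A = {r,q} minus {q} = {r}

{r}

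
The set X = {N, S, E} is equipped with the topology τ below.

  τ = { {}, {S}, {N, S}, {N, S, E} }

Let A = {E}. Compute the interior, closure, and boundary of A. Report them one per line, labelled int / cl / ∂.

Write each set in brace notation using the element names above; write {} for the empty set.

int(A) = {}
cl(A)  = {E}
∂A     = {E}

U open, U⊆A: {}. int(A) = ⋃ = {}
X∖A={N, S}, int(X∖A)={N, S}, hence cl(A)={E}
∂A: remove int from cl → {E}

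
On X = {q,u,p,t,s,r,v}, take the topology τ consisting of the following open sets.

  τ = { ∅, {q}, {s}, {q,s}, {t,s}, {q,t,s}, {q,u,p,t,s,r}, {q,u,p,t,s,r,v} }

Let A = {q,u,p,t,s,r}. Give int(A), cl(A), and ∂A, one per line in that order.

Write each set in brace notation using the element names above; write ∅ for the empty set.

interior: largest open inside A is {q,u,p,t,s,r} (from ∅, {q}, {s}, {q,s}, {t,s}, {q,t,s}, {q,u,p,t,s,r})
cl via duality: int({v}) = ∅, so X∖∅ = {q,u,p,t,s,r,v}
cl∖int = {v}

int(A) = {q,u,p,t,s,r}
cl(A)  = {q,u,p,t,s,r,v}
∂A     = {v}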